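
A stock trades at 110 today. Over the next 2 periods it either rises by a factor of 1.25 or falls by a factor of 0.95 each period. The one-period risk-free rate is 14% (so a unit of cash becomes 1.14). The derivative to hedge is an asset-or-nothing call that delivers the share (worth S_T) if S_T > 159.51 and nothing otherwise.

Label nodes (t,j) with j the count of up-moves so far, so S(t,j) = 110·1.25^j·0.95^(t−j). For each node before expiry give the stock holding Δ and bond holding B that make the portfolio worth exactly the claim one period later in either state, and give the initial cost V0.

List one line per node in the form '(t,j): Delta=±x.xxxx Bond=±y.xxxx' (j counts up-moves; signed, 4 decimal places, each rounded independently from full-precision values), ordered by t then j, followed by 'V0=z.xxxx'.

Risk-neutral probability p* = (R−d)/(u−d) = (1.14−0.95)/(1.25−0.95) = 0.6333.
At expiry t=2: V(2,0)=0.0000, V(2,1)=0.0000, V(2,2)=171.8750
Node (1,0) S=104.5000: V=(p*·0.0000+(1−p*)·0.0000)/1.14=0.0000; Δ=(0.0000−0.0000)/(130.6250−99.2750)=0.0000; B=V−Δ·S=0.0000
Node (1,1) S=137.5000: V=(p*·171.8750+(1−p*)·0.0000)/1.14=95.4861; Δ=(171.8750−0.0000)/(171.8750−130.6250)=4.1667; B=V−Δ·S=-477.4306
Node (0,0) S=110.0000: V=(p*·95.4861+(1−p*)·0.0000)/1.14=53.0478; Δ=(95.4861−0.0000)/(137.5000−104.5000)=2.8935; B=V−Δ·S=-265.2392
The time-0 hedge costs 53.0478, which is the no-arbitrage price.

(0,0): Delta=2.8935 Bond=-265.2392
(1,0): Delta=0.0000 Bond=0.0000
(1,1): Delta=4.1667 Bond=-477.4306
V0=53.0478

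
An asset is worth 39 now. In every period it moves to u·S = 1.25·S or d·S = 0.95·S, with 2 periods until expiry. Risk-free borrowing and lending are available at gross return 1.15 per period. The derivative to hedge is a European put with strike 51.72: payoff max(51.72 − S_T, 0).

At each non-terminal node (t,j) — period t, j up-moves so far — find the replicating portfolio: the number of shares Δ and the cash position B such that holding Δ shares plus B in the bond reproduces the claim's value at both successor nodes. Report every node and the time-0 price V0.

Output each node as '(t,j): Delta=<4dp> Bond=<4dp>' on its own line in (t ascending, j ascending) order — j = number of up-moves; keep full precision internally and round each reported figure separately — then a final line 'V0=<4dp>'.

(0,0): Delta=-0.5433 Bond=24.3938
(1,0): Delta=-1.0000 Bond=44.9739
(1,1): Delta=-0.3697 Bond=19.5924
V0=3.2054

Risk-neutral probability p* = (R−d)/(u−d) = (1.15−0.95)/(1.25−0.95) = 0.6667.
At expiry t=2: V(2,0)=16.5225, V(2,1)=5.4075, V(2,2)=0.0000
(1,0): S=37.0500. Δ = (V_up−V_dn)/(S_up−S_dn) = (5.4075−16.5225)/(46.3125−35.1975) = -1.0000. V = [p*·5.4075 + (1−p*)·16.5225]/1.15 = 7.9239. B = V − Δ·S = 44.9739.
(1,1): S=48.7500. Δ = (V_up−V_dn)/(S_up−S_dn) = (0.0000−5.4075)/(60.9375−46.3125) = -0.3697. V = [p*·0.0000 + (1−p*)·5.4075]/1.15 = 1.5674. B = V − Δ·S = 19.5924.
(0,0): S=39.0000. Δ = (V_up−V_dn)/(S_up−S_dn) = (1.5674−7.9239)/(48.7500−37.0500) = -0.5433. V = [p*·1.5674 + (1−p*)·7.9239]/1.15 = 3.2054. B = V − Δ·S = 24.3938.
Check: Δ(0,0)·S0 + B(0,0) = 3.2054 = V0.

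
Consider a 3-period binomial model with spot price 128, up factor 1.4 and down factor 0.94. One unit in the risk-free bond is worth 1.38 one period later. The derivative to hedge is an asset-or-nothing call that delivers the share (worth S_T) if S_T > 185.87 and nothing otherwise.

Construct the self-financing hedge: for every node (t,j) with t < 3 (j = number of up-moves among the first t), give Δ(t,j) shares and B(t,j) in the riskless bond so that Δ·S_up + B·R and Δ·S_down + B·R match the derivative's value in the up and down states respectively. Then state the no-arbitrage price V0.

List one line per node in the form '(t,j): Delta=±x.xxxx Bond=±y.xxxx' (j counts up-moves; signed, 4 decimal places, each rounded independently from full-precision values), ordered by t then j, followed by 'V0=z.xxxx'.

(0,0): Delta=1.1166 Bond=-15.2519
(1,0): Delta=2.9533 Bond=-242.0475
(1,1): Delta=1.0605 Bond=-11.0022
(2,0): Delta=0.0000 Bond=0.0000
(2,1): Delta=3.0435 Bond=-349.2085
(2,2): Delta=1.0000 Bond=0.0000
V0=127.6698

Under the risk-neutral measure, an up-move has probability p* = (R−d)/(u−d) = 0.9565 and values discount at R = 1.38.
Terminal values V(3,·): V(3,0)=0.0000, V(3,1)=0.0000, V(3,2)=235.8272, V(3,3)=351.2320
  t=2,j=0: stock 113.1008 → up 158.3411 (V=0.0000), down 106.3148 (V=0.0000). Price 0.0000; hedge Δ=0.0000, bond B=0.0000.
  t=2,j=1: stock 168.4480 → up 235.8272 (V=235.8272), down 158.3411 (V=0.0000). Price 163.4593; hedge Δ=3.0435, bond B=-349.2085.
  t=2,j=2: stock 250.8800 → up 351.2320 (V=351.2320), down 235.8272 (V=235.8272). Price 250.8800; hedge Δ=1.0000, bond B=0.0000.
  t=1,j=0: stock 120.3200 → up 168.4480 (V=163.4593), down 113.1008 (V=0.0000). Price 113.2988; hedge Δ=2.9533, bond B=-242.0475.
  t=1,j=1: stock 179.2000 → up 250.8800 (V=250.8800), down 168.4480 (V=163.4593). Price 179.0428; hedge Δ=1.0605, bond B=-11.0022.
  t=0,j=0: stock 128.0000 → up 179.2000 (V=179.0428), down 120.3200 (V=113.2988). Price 127.6698; hedge Δ=1.1166, bond B=-15.2519.
Each (Δ,B) replicates both successor values, so the strategy is self-financing and V0 is arbitrage-free.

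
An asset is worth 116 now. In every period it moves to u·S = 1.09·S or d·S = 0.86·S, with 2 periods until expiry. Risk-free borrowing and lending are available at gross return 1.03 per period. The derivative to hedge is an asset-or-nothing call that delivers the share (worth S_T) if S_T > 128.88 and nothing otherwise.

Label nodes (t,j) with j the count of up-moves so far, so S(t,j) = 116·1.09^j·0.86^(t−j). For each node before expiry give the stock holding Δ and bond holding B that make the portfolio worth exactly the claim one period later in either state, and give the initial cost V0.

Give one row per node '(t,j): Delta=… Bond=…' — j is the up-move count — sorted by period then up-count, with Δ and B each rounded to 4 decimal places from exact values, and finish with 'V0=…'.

(0,0): Delta=3.7069 Bond=-359.0279
(1,0): Delta=0.0000 Bond=0.0000
(1,1): Delta=4.7391 Bond=-500.3160
V0=70.9706

The replicating-portfolio and risk-neutral prices coincide; use p* = (1.03−0.86)/(1.09−0.86) = 0.7391 for the latter.
Payoff layer (t=2): V(2,0)=0.0000, V(2,1)=0.0000, V(2,2)=137.8196
  t=1,j=0: stock 99.7600 → up 108.7384 (V=0.0000), down 85.7936 (V=0.0000). Price 0.0000; hedge Δ=0.0000, bond B=0.0000.
  t=1,j=1: stock 126.4400 → up 137.8196 (V=137.8196), down 108.7384 (V=0.0000). Price 98.8997; hedge Δ=4.7391, bond B=-500.3160.
  t=0,j=0: stock 116.0000 → up 126.4400 (V=98.8997), down 99.7600 (V=0.0000). Price 70.9706; hedge Δ=3.7069, bond B=-359.0279.
Root portfolio cost Δ·116+B reproduces V0=70.9706.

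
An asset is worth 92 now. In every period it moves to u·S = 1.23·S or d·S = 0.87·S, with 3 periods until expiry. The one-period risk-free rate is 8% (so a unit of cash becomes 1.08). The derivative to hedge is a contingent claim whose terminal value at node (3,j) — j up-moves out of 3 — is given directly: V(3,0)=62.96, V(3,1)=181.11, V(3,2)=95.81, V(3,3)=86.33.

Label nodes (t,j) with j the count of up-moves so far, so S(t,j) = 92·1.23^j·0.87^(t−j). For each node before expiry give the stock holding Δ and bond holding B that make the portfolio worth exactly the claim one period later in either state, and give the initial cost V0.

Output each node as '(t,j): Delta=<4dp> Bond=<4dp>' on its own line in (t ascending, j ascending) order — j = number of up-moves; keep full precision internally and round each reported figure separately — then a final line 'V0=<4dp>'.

(0,0): Delta=-0.6259 Bond=150.8318
(1,0): Delta=-0.0170 Bond=114.1629
(1,1): Delta=-0.9335 Bond=197.7094
(2,0): Delta=4.7131 Bond=-206.0826
(2,1): Delta=-2.4068 Bond=358.5664
(2,2): Delta=-0.1892 Bond=109.9259
V0=93.2497

Risk-neutral probability p* = (R−d)/(u−d) = (1.08−0.87)/(1.23−0.87) = 0.5833.
Terminal values V(3,·): V(3,0)=62.9600, V(3,1)=181.1100, V(3,2)=95.8100, V(3,3)=86.3300
  t=2,j=0: stock 69.6348 → up 85.6508 (V=181.1100), down 60.5823 (V=62.9600). Price 122.1119; hedge Δ=4.7131, bond B=-206.0826.
  t=2,j=1: stock 98.4492 → up 121.0925 (V=95.8100), down 85.6508 (V=181.1100). Price 121.6219; hedge Δ=-2.4068, bond B=358.5664.
  t=2,j=2: stock 139.1868 → up 171.1998 (V=86.3300), down 121.0925 (V=95.8100). Price 83.5926; hedge Δ=-0.1892, bond B=109.9259.
  t=1,j=0: stock 80.0400 → up 98.4492 (V=121.6219), down 69.6348 (V=122.1119). Price 112.8019; hedge Δ=-0.0170, bond B=114.1629.
  t=1,j=1: stock 113.1600 → up 139.1868 (V=83.5926), down 98.4492 (V=121.6219). Price 92.0724; hedge Δ=-0.9335, bond B=197.7094.
  t=0,j=0: stock 92.0000 → up 113.1600 (V=92.0724), down 80.0400 (V=112.8019). Price 93.2497; hedge Δ=-0.6259, bond B=150.8318.
Check: Δ(0,0)·S0 + B(0,0) = 93.2497 = V0.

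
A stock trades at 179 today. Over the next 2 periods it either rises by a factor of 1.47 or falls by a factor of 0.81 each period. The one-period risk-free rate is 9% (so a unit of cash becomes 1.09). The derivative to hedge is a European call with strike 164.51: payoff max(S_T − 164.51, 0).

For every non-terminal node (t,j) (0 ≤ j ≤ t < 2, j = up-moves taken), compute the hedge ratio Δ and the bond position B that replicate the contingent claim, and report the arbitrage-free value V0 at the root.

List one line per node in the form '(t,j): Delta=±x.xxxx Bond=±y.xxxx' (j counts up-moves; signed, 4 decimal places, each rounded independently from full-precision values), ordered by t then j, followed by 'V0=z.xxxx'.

No-arbitrage ⇒ martingale measure with p* = (R−d)/(u−d) = 0.4242.
Terminal values V(2,·): V(2,0)=0.0000, V(2,1)=48.6253, V(2,2)=222.2911
(1,0): S=144.9900. Δ = (V_up−V_dn)/(S_up−S_dn) = (48.6253−0.0000)/(213.1353−117.4419) = 0.5081. V = [p*·48.6253 + (1−p*)·0.0000]/1.09 = 18.9256. B = V − Δ·S = -54.7491.
(1,1): S=263.1300. Δ = (V_up−V_dn)/(S_up−S_dn) = (222.2911−48.6253)/(386.8011−213.1353) = 1.0000. V = [p*·222.2911 + (1−p*)·48.6253]/1.09 = 112.2034. B = V − Δ·S = -150.9266.
(0,0): S=179.0000. Δ = (V_up−V_dn)/(S_up−S_dn) = (112.2034−18.9256)/(263.1300−144.9900) = 0.7896. V = [p*·112.2034 + (1−p*)·18.9256]/1.09 = 53.6679. B = V − Δ·S = -87.6621.
Each (Δ,B) replicates both successor values, so the strategy is self-financing and V0 is arbitrage-free.

(0,0): Delta=0.7896 Bond=-87.6621
(1,0): Delta=0.5081 Bond=-54.7491
(1,1): Delta=1.0000 Bond=-150.9266
V0=53.6679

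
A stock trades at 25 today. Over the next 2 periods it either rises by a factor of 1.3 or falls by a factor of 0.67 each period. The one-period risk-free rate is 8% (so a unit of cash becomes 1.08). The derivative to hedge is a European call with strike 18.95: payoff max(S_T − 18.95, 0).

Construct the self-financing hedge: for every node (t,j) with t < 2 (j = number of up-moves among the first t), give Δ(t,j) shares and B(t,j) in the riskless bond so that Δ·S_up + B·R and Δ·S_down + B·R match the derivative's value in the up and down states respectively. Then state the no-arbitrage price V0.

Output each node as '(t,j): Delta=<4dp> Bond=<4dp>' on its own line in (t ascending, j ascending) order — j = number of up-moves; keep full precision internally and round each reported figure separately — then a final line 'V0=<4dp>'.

The replicating-portfolio and risk-neutral prices coincide; use p* = (1.08−0.67)/(1.3−0.67) = 0.6508 for the latter.
Terminal values V(2,·): V(2,0)=0.0000, V(2,1)=2.8250, V(2,2)=23.3000
Node (1,0) S=16.7500: V=(p*·2.8250+(1−p*)·0.0000)/1.08=1.7023; Δ=(2.8250−0.0000)/(21.7750−11.2225)=0.2677; B=V−Δ·S=-2.7818
Node (1,1) S=32.5000: V=(p*·23.3000+(1−p*)·2.8250)/1.08=14.9537; Δ=(23.3000−2.8250)/(42.2500−21.7750)=1.0000; B=V−Δ·S=-17.5463
Node (0,0) S=25.0000: V=(p*·14.9537+(1−p*)·1.7023)/1.08=9.5613; Δ=(14.9537−1.7023)/(32.5000−16.7500)=0.8414; B=V−Δ·S=-11.4726
Self-financing check: at every node Δ·S+B equals the discounted successor values.

(0,0): Delta=0.8414 Bond=-11.4726
(1,0): Delta=0.2677 Bond=-2.7818
(1,1): Delta=1.0000 Bond=-17.5463
V0=9.5613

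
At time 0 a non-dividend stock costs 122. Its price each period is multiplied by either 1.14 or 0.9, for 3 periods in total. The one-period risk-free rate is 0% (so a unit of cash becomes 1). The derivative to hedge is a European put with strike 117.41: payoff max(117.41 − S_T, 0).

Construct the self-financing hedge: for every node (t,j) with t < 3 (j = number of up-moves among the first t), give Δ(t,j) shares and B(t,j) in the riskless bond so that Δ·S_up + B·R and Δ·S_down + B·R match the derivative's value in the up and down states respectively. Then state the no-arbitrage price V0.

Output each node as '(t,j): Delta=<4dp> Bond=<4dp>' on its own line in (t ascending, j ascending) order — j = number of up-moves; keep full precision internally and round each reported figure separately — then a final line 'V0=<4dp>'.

(0,0): Delta=-0.3546 Bond=50.9319
(1,0): Delta=-0.6002 Bond=77.9005
(1,1): Delta=-0.0831 Bond=13.1759
(2,0): Delta=-1.0000 Bond=117.4100
(2,1): Delta=-0.1583 Bond=22.5872
(2,2): Delta=0.0000 Bond=0.0000
V0=7.6742

The replicating-portfolio and risk-neutral prices coincide; use p* = (1−0.9)/(1.14−0.9) = 0.4167 for the latter.
Terminal values V(3,·): V(3,0)=28.4720, V(3,1)=4.7552, V(3,2)=0.0000, V(3,3)=0.0000
(2,0): S=98.8200. Δ = (V_up−V_dn)/(S_up−S_dn) = (4.7552−28.4720)/(112.6548−88.9380) = -1.0000. V = [p*·4.7552 + (1−p*)·28.4720]/1 = 18.5900. B = V − Δ·S = 117.4100.
(2,1): S=125.1720. Δ = (V_up−V_dn)/(S_up−S_dn) = (0.0000−4.7552)/(142.6961−112.6548) = -0.1583. V = [p*·0.0000 + (1−p*)·4.7552]/1 = 2.7739. B = V − Δ·S = 22.5872.
(2,2): S=158.5512. Δ = (V_up−V_dn)/(S_up−S_dn) = (0.0000−0.0000)/(180.7484−142.6961) = 0.0000. V = [p*·0.0000 + (1−p*)·0.0000]/1 = 0.0000. B = V − Δ·S = 0.0000.
(1,0): S=109.8000. Δ = (V_up−V_dn)/(S_up−S_dn) = (2.7739−18.5900)/(125.1720−98.8200) = -0.6002. V = [p*·2.7739 + (1−p*)·18.5900]/1 = 11.9999. B = V − Δ·S = 77.9005.
(1,1): S=139.0800. Δ = (V_up−V_dn)/(S_up−S_dn) = (0.0000−2.7739)/(158.5512−125.1720) = -0.0831. V = [p*·0.0000 + (1−p*)·2.7739]/1 = 1.6181. B = V − Δ·S = 13.1759.
(0,0): S=122.0000. Δ = (V_up−V_dn)/(S_up−S_dn) = (1.6181−11.9999)/(139.0800−109.8000) = -0.3546. V = [p*·1.6181 + (1−p*)·11.9999]/1 = 7.6742. B = V − Δ·S = 50.9319.
Each (Δ,B) replicates both successor values, so the strategy is self-financing and V0 is arbitrage-free.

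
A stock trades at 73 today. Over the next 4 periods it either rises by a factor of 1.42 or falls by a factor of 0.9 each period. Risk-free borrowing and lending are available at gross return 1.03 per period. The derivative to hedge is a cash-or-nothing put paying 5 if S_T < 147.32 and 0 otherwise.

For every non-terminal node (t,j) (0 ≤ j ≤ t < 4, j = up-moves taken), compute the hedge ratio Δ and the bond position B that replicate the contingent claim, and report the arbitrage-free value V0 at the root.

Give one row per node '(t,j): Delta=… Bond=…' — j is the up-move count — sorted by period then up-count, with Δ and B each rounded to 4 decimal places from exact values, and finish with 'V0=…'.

(0,0): Delta=-0.0170 Bond=5.4543
(1,0): Delta=-0.0086 Bond=5.0707
(1,1): Delta=-0.0328 Bond=7.2595
(2,0): Delta=0.0000 Bond=4.7130
(2,1): Delta=-0.0250 Bond=6.7522
(2,2): Delta=-0.0476 Bond=9.6525
(3,0): Delta=0.0000 Bond=4.8544
(3,1): Delta=0.0000 Bond=4.8544
(3,2): Delta=-0.0726 Bond=13.2562
(3,3): Delta=0.0000 Bond=0.0000
V0=4.2168

Risk-neutral probability p* = (R−d)/(u−d) = (1.03−0.9)/(1.42−0.9) = 0.2500.
At expiry t=4: V(4,0)=5.0000, V(4,1)=5.0000, V(4,2)=5.0000, V(4,3)=0.0000, V(4,4)=0.0000
(3,0): S=53.2170. Δ = (V_up−V_dn)/(S_up−S_dn) = (5.0000−5.0000)/(75.5681−47.8953) = 0.0000. V = [p*·5.0000 + (1−p*)·5.0000]/1.03 = 4.8544. B = V − Δ·S = 4.8544.
(3,1): S=83.9646. Δ = (V_up−V_dn)/(S_up−S_dn) = (5.0000−5.0000)/(119.2297−75.5681) = 0.0000. V = [p*·5.0000 + (1−p*)·5.0000]/1.03 = 4.8544. B = V − Δ·S = 4.8544.
(3,2): S=132.4775. Δ = (V_up−V_dn)/(S_up−S_dn) = (0.0000−5.0000)/(188.1180−119.2297) = -0.0726. V = [p*·0.0000 + (1−p*)·5.0000]/1.03 = 3.6408. B = V − Δ·S = 13.2562.
(3,3): S=209.0200. Δ = (V_up−V_dn)/(S_up−S_dn) = (0.0000−0.0000)/(296.8084−188.1180) = 0.0000. V = [p*·0.0000 + (1−p*)·0.0000]/1.03 = 0.0000. B = V − Δ·S = 0.0000.
(2,0): S=59.1300. Δ = (V_up−V_dn)/(S_up−S_dn) = (4.8544−4.8544)/(83.9646−53.2170) = 0.0000. V = [p*·4.8544 + (1−p*)·4.8544]/1.03 = 4.7130. B = V − Δ·S = 4.7130.
(2,1): S=93.2940. Δ = (V_up−V_dn)/(S_up−S_dn) = (3.6408−4.8544)/(132.4775−83.9646) = -0.0250. V = [p*·3.6408 + (1−p*)·4.8544]/1.03 = 4.4184. B = V − Δ·S = 6.7522.
(2,2): S=147.1972. Δ = (V_up−V_dn)/(S_up−S_dn) = (0.0000−3.6408)/(209.0200−132.4775) = -0.0476. V = [p*·0.0000 + (1−p*)·3.6408]/1.03 = 2.6511. B = V − Δ·S = 9.6525.
(1,0): S=65.7000. Δ = (V_up−V_dn)/(S_up−S_dn) = (4.4184−4.7130)/(93.2940−59.1300) = -0.0086. V = [p*·4.4184 + (1−p*)·4.7130]/1.03 = 4.5042. B = V − Δ·S = 5.0707.
(1,1): S=103.6600. Δ = (V_up−V_dn)/(S_up−S_dn) = (2.6511−4.4184)/(147.1972−93.2940) = -0.0328. V = [p*·2.6511 + (1−p*)·4.4184]/1.03 = 3.8608. B = V − Δ·S = 7.2595.
(0,0): S=73.0000. Δ = (V_up−V_dn)/(S_up−S_dn) = (3.8608−4.5042)/(103.6600−65.7000) = -0.0170. V = [p*·3.8608 + (1−p*)·4.5042]/1.03 = 4.2168. B = V − Δ·S = 5.4543.
Self-financing check: at every node Δ·S+B equals the discounted successor values.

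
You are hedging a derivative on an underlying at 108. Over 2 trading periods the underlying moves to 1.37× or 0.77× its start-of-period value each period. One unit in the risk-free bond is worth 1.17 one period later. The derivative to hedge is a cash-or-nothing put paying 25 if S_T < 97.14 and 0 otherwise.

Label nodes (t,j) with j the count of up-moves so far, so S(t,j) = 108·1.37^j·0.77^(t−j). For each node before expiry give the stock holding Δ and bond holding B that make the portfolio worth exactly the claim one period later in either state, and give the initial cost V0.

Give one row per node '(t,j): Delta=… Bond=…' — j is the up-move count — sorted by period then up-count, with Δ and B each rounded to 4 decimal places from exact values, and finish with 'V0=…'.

Risk-neutral probability p* = (R−d)/(u−d) = (1.17−0.77)/(1.37−0.77) = 0.6667.
Terminal values V(2,·): V(2,0)=25.0000, V(2,1)=0.0000, V(2,2)=0.0000
Node (1,0) S=83.1600: V=(p*·0.0000+(1−p*)·25.0000)/1.17=7.1225; Δ=(0.0000−25.0000)/(113.9292−64.0332)=-0.5010; B=V−Δ·S=48.7892
Node (1,1) S=147.9600: V=(p*·0.0000+(1−p*)·0.0000)/1.17=0.0000; Δ=(0.0000−0.0000)/(202.7052−113.9292)=0.0000; B=V−Δ·S=0.0000
Node (0,0) S=108.0000: V=(p*·0.0000+(1−p*)·7.1225)/1.17=2.0292; Δ=(0.0000−7.1225)/(147.9600−83.1600)=-0.1099; B=V−Δ·S=13.9000
Check: Δ(0,0)·S0 + B(0,0) = 2.0292 = V0.

(0,0): Delta=-0.1099 Bond=13.9000
(1,0): Delta=-0.5010 Bond=48.7892
(1,1): Delta=0.0000 Bond=0.0000
V0=2.0292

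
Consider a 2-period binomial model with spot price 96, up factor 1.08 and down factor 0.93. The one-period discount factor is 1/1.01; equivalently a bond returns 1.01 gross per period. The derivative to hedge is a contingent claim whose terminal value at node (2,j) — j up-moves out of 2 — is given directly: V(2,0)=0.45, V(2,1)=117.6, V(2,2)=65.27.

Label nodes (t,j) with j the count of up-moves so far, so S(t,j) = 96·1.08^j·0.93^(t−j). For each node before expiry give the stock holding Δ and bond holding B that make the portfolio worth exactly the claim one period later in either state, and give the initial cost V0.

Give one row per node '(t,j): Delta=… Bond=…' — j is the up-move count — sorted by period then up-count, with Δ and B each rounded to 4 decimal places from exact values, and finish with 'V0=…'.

(0,0): Delta=1.8400 Bond=-100.9569
(1,0): Delta=8.7478 Bond=-718.6931
(1,1): Delta=-3.3648 Bond=437.6693
V0=75.6812

Under the risk-neutral measure, an up-move has probability p* = (R−d)/(u−d) = 0.5333 and values discount at R = 1.01.
Terminal values V(2,·): V(2,0)=0.4500, V(2,1)=117.6000, V(2,2)=65.2700
  t=1,j=0: stock 89.2800 → up 96.4224 (V=117.6000), down 83.0304 (V=0.4500). Price 62.3069; hedge Δ=8.7478, bond B=-718.6931.
  t=1,j=1: stock 103.6800 → up 111.9744 (V=65.2700), down 96.4224 (V=117.6000). Price 88.8026; hedge Δ=-3.3648, bond B=437.6693.
  t=0,j=0: stock 96.0000 → up 103.6800 (V=88.8026), down 89.2800 (V=62.3069). Price 75.6812; hedge Δ=1.8400, bond B=-100.9569.
Root portfolio cost Δ·96+B reproduces V0=75.6812.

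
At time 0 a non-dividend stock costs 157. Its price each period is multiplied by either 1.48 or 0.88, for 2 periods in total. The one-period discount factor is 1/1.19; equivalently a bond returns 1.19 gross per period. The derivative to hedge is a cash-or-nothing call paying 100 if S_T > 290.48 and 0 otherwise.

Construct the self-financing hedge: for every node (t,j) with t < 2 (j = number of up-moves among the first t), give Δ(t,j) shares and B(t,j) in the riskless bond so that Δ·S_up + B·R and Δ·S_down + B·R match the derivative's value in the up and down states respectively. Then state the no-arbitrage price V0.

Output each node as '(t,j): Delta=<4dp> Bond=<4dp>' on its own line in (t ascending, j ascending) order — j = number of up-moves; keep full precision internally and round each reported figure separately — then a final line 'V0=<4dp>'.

Under the risk-neutral measure, an up-move has probability p* = (R−d)/(u−d) = 0.5167 and values discount at R = 1.19.
Terminal values V(2,·): V(2,0)=0.0000, V(2,1)=0.0000, V(2,2)=100.0000
Node (1,0) S=138.1600: V=(p*·0.0000+(1−p*)·0.0000)/1.19=0.0000; Δ=(0.0000−0.0000)/(204.4768−121.5808)=0.0000; B=V−Δ·S=0.0000
Node (1,1) S=232.3600: V=(p*·100.0000+(1−p*)·0.0000)/1.19=43.4174; Δ=(100.0000−0.0000)/(343.8928−204.4768)=0.7173; B=V−Δ·S=-123.2493
Node (0,0) S=157.0000: V=(p*·43.4174+(1−p*)·0.0000)/1.19=18.8507; Δ=(43.4174−0.0000)/(232.3600−138.1600)=0.4609; B=V−Δ·S=-53.5116
Each (Δ,B) replicates both successor values, so the strategy is self-financing and V0 is arbitrage-free.

(0,0): Delta=0.4609 Bond=-53.5116
(1,0): Delta=0.0000 Bond=0.0000
(1,1): Delta=0.7173 Bond=-123.2493
V0=18.8507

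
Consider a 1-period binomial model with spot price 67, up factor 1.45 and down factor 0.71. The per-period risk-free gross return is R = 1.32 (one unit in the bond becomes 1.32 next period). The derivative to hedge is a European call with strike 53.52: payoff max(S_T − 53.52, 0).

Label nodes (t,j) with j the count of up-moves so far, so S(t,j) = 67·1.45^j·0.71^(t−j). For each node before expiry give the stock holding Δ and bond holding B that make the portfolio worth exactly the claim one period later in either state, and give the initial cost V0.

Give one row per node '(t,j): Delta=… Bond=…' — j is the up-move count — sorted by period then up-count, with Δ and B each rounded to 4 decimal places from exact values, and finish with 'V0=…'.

Since d<R<u, set p* = (R−d)/(u−d) = 0.8243; price each node as the discounted p*-expectation of its children.
Terminal values V(1,·): V(1,0)=0.0000, V(1,1)=43.6300
  t=0,j=0: stock 67.0000 → up 97.1500 (V=43.6300), down 47.5700 (V=0.0000). Price 27.2464; hedge Δ=0.8800, bond B=-31.7130.
Self-financing check: at every node Δ·S+B equals the discounted successor values.

(0,0): Delta=0.8800 Bond=-31.7130
V0=27.2464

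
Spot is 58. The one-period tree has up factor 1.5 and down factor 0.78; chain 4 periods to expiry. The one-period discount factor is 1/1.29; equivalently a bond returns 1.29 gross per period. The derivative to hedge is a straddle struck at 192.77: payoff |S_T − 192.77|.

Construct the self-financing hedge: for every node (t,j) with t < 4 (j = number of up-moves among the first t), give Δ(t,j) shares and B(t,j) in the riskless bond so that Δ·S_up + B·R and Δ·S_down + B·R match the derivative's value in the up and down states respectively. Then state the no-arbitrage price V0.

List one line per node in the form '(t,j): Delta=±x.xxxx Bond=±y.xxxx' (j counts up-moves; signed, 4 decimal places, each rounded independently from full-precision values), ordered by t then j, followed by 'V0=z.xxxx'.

(0,0): Delta=-0.2003 Bond=41.5672
(1,0): Delta=-1.0000 Bond=89.7988
(1,1): Delta=-0.0291 Bond=38.7252
(2,0): Delta=-1.0000 Bond=115.8404
(2,1): Delta=-1.0000 Bond=115.8404
(2,2): Delta=0.1788 Bond=22.8265
(3,0): Delta=-1.0000 Bond=149.4341
(3,1): Delta=-1.0000 Bond=149.4341
(3,2): Delta=-1.0000 Bond=149.4341
(3,3): Delta=0.4312 Bond=-19.9606
V0=29.9481

No-arbitrage ⇒ martingale measure with p* = (R−d)/(u−d) = 0.7083.
At expiry t=4: V(4,0)=171.3013, V(4,1)=151.4840, V(4,2)=113.3738, V(4,3)=40.0850, V(4,4)=100.8550
Node (3,0) S=27.5240: V=(p*·151.4840+(1−p*)·171.3013)/1.29=121.9101; Δ=(151.4840−171.3013)/(41.2860−21.4687)=-1.0000; B=V−Δ·S=149.4341
Node (3,1) S=52.9308: V=(p*·113.3738+(1−p*)·151.4840)/1.29=96.5033; Δ=(113.3738−151.4840)/(79.3962−41.2860)=-1.0000; B=V−Δ·S=149.4341
Node (3,2) S=101.7900: V=(p*·40.0850+(1−p*)·113.3738)/1.29=47.6441; Δ=(40.0850−113.3738)/(152.6850−79.3962)=-1.0000; B=V−Δ·S=149.4341
Node (3,3) S=195.7500: V=(p*·100.8550+(1−p*)·40.0850)/1.29=64.4422; Δ=(100.8550−40.0850)/(293.6250−152.6850)=0.4312; B=V−Δ·S=-19.9606
Node (2,0) S=35.2872: V=(p*·96.5033+(1−p*)·121.9101)/1.29=80.5532; Δ=(96.5033−121.9101)/(52.9308−27.5240)=-1.0000; B=V−Δ·S=115.8404
Node (2,1) S=67.8600: V=(p*·47.6441+(1−p*)·96.5033)/1.29=47.9804; Δ=(47.6441−96.5033)/(101.7900−52.9308)=-1.0000; B=V−Δ·S=115.8404
Node (2,2) S=130.5000: V=(p*·64.4422+(1−p*)·47.6441)/1.29=46.1572; Δ=(64.4422−47.6441)/(195.7500−101.7900)=0.1788; B=V−Δ·S=22.8265
Node (1,0) S=45.2400: V=(p*·47.9804+(1−p*)·80.5532)/1.29=44.5588; Δ=(47.9804−80.5532)/(67.8600−35.2872)=-1.0000; B=V−Δ·S=89.7988
Node (1,1) S=87.0000: V=(p*·46.1572+(1−p*)·47.9804)/1.29=36.1930; Δ=(46.1572−47.9804)/(130.5000−67.8600)=-0.0291; B=V−Δ·S=38.7252
Node (0,0) S=58.0000: V=(p*·36.1930+(1−p*)·44.5588)/1.29=29.9481; Δ=(36.1930−44.5588)/(87.0000−45.2400)=-0.2003; B=V−Δ·S=41.5672
Self-financing check: at every node Δ·S+B equals the discounted successor values.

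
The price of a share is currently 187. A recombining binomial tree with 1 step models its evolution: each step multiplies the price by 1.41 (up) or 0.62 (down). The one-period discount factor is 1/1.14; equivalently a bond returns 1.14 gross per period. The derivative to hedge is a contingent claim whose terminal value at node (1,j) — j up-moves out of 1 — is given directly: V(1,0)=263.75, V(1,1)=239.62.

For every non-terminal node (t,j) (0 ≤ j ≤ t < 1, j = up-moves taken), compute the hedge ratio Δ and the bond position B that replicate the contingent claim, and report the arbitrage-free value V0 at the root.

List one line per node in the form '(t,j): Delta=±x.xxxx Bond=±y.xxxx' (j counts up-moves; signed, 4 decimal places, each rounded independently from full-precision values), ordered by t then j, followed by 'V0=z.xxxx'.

(0,0): Delta=-0.1633 Bond=247.9715
V0=217.4272

Risk-neutral probability p* = (R−d)/(u−d) = (1.14−0.62)/(1.41−0.62) = 0.6582.
At expiry t=1: V(1,0)=263.7500, V(1,1)=239.6200
(0,0): S=187.0000. Δ = (V_up−V_dn)/(S_up−S_dn) = (239.6200−263.7500)/(263.6700−115.9400) = -0.1633. V = [p*·239.6200 + (1−p*)·263.7500]/1.14 = 217.4272. B = V − Δ·S = 247.9715.
Check: Δ(0,0)·S0 + B(0,0) = 217.4272 = V0.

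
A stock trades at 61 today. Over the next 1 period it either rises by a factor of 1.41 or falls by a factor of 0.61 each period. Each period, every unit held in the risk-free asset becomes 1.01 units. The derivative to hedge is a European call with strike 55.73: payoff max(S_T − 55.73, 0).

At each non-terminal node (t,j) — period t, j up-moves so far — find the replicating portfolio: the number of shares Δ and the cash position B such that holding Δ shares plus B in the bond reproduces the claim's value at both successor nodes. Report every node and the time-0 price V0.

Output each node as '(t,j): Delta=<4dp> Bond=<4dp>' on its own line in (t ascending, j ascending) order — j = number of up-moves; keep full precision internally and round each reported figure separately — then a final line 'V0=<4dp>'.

(0,0): Delta=0.6205 Bond=-22.8599
V0=14.9901

Under the risk-neutral measure, an up-move has probability p* = (R−d)/(u−d) = 0.5000 and values discount at R = 1.01.
Terminal values V(1,·): V(1,0)=0.0000, V(1,1)=30.2800
  t=0,j=0: stock 61.0000 → up 86.0100 (V=30.2800), down 37.2100 (V=0.0000). Price 14.9901; hedge Δ=0.6205, bond B=-22.8599.
The time-0 hedge costs 14.9901, which is the no-arbitrage price.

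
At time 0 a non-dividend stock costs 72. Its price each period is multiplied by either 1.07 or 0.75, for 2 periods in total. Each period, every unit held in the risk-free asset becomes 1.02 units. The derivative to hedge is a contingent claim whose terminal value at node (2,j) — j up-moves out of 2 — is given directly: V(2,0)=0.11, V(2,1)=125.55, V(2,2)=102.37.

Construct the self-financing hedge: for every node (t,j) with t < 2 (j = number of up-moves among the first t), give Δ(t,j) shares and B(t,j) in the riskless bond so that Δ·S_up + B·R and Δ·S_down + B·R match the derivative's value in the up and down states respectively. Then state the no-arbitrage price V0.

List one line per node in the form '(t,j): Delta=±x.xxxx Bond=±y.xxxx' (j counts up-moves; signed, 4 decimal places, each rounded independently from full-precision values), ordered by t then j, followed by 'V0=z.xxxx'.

(0,0): Delta=0.0018 Bond=101.7415
(1,0): Delta=7.2593 Bond=-288.1275
(1,1): Delta=-0.9403 Bond=176.3511
V0=101.8698

No-arbitrage ⇒ martingale measure with p* = (R−d)/(u−d) = 0.8437.
Payoff layer (t=2): V(2,0)=0.1100, V(2,1)=125.5500, V(2,2)=102.3700
Node (1,0) S=54.0000: V=(p*·125.5500+(1−p*)·0.1100)/1.02=103.8725; Δ=(125.5500−0.1100)/(57.7800−40.5000)=7.2593; B=V−Δ·S=-288.1275
Node (1,1) S=77.0400: V=(p*·102.3700+(1−p*)·125.5500)/1.02=103.9136; Δ=(102.3700−125.5500)/(82.4328−57.7800)=-0.9403; B=V−Δ·S=176.3511
Node (0,0) S=72.0000: V=(p*·103.9136+(1−p*)·103.8725)/1.02=101.8698; Δ=(103.9136−103.8725)/(77.0400−54.0000)=0.0018; B=V−Δ·S=101.7415
Root portfolio cost Δ·72+B reproduces V0=101.8698.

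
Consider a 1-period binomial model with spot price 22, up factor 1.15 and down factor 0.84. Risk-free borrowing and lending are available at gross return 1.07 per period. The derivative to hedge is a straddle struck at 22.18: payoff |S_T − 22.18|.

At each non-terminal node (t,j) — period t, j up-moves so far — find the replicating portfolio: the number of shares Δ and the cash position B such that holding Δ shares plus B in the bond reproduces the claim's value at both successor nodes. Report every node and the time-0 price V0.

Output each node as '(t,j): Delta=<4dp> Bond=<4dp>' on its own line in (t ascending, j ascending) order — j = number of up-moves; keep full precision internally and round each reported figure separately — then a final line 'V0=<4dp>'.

Under the risk-neutral measure, an up-move has probability p* = (R−d)/(u−d) = 0.7419 and values discount at R = 1.07.
Payoff layer (t=1): V(1,0)=3.7000, V(1,1)=3.1200
  t=0,j=0: stock 22.0000 → up 25.3000 (V=3.1200), down 18.4800 (V=3.7000). Price 3.0558; hedge Δ=-0.0850, bond B=4.9267.
Root portfolio cost Δ·22+B reproduces V0=3.0558.

(0,0): Delta=-0.0850 Bond=4.9267
V0=3.0558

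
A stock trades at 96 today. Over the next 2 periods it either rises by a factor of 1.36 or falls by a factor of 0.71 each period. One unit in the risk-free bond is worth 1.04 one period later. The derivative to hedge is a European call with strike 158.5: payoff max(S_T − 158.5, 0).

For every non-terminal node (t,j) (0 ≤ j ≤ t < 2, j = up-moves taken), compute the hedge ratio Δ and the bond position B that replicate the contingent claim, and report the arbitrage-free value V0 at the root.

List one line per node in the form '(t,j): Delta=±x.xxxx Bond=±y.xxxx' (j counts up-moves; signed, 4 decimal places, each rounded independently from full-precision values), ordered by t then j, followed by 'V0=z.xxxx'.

Risk-neutral probability p* = (R−d)/(u−d) = (1.04−0.71)/(1.36−0.71) = 0.5077.
Terminal values V(2,·): V(2,0)=0.0000, V(2,1)=0.0000, V(2,2)=19.0616
  t=1,j=0: stock 68.1600 → up 92.6976 (V=0.0000), down 48.3936 (V=0.0000). Price 0.0000; hedge Δ=0.0000, bond B=0.0000.
  t=1,j=1: stock 130.5600 → up 177.5616 (V=19.0616), down 92.6976 (V=0.0000). Price 9.3052; hedge Δ=0.2246, bond B=-20.0203.
  t=0,j=0: stock 96.0000 → up 130.5600 (V=9.3052), down 68.1600 (V=0.0000). Price 4.5425; hedge Δ=0.1491, bond B=-9.7732.
The time-0 hedge costs 4.5425, which is the no-arbitrage price.

(0,0): Delta=0.1491 Bond=-9.7732
(1,0): Delta=0.0000 Bond=0.0000
(1,1): Delta=0.2246 Bond=-20.0203
V0=4.5425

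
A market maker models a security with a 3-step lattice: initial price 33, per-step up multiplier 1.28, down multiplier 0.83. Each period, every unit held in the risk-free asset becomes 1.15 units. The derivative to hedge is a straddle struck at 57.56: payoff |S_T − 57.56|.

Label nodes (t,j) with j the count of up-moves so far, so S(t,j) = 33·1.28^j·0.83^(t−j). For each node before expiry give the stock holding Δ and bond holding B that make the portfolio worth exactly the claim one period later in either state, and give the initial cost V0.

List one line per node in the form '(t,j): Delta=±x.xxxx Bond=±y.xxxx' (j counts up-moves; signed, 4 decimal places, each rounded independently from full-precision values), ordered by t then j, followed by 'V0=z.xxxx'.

The replicating-portfolio and risk-neutral prices coincide; use p* = (1.15−0.83)/(1.28−0.83) = 0.7111 for the latter.
At expiry t=3: V(3,0)=38.6910, V(3,1)=28.4609, V(3,2)=12.6842, V(3,3)=11.6460
  t=2,j=0: stock 22.7337 → up 29.0991 (V=28.4609), down 18.8690 (V=38.6910). Price 27.3185; hedge Δ=-1.0000, bond B=50.0522.
  t=2,j=1: stock 35.0592 → up 44.8758 (V=12.6842), down 29.0991 (V=28.4609). Price 14.9930; hedge Δ=-1.0000, bond B=50.0522.
  t=2,j=2: stock 54.0672 → up 69.2060 (V=11.6460), down 44.8758 (V=12.6842). Price 10.3878; hedge Δ=-0.0427, bond B=12.6949.
  t=1,j=0: stock 27.3900 → up 35.0592 (V=14.9930), down 22.7337 (V=27.3185). Price 16.1336; hedge Δ=-1.0000, bond B=43.5236.
  t=1,j=1: stock 42.2400 → up 54.0672 (V=10.3878), down 35.0592 (V=14.9930). Price 10.1897; hedge Δ=-0.2423, bond B=20.4235.
  t=0,j=0: stock 33.0000 → up 42.2400 (V=10.1897), down 27.3900 (V=16.1336). Price 10.3538; hedge Δ=-0.4003, bond B=23.5625.
Check: Δ(0,0)·S0 + B(0,0) = 10.3538 = V0.

(0,0): Delta=-0.4003 Bond=23.5625
(1,0): Delta=-1.0000 Bond=43.5236
(1,1): Delta=-0.2423 Bond=20.4235
(2,0): Delta=-1.0000 Bond=50.0522
(2,1): Delta=-1.0000 Bond=50.0522
(2,2): Delta=-0.0427 Bond=12.6949
V0=10.3538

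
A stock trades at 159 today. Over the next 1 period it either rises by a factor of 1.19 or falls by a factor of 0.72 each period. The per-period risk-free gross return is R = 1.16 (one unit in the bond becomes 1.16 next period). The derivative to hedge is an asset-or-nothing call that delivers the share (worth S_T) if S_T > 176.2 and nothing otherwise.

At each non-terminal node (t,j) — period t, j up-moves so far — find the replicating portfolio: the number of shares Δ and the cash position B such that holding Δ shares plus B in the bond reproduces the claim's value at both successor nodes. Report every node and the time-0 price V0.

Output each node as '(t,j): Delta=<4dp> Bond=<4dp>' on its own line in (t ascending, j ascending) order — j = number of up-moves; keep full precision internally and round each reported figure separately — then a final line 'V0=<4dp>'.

Risk-neutral probability p* = (R−d)/(u−d) = (1.16−0.72)/(1.19−0.72) = 0.9362.
Terminal payoffs: V(1,0)=0.0000, V(1,1)=189.2100
  t=0,j=0: stock 159.0000 → up 189.2100 (V=189.2100), down 114.4800 (V=0.0000). Price 152.7007; hedge Δ=2.5319, bond B=-249.8738.
Each (Δ,B) replicates both successor values, so the strategy is self-financing and V0 is arbitrage-free.

(0,0): Delta=2.5319 Bond=-249.8738
V0=152.7007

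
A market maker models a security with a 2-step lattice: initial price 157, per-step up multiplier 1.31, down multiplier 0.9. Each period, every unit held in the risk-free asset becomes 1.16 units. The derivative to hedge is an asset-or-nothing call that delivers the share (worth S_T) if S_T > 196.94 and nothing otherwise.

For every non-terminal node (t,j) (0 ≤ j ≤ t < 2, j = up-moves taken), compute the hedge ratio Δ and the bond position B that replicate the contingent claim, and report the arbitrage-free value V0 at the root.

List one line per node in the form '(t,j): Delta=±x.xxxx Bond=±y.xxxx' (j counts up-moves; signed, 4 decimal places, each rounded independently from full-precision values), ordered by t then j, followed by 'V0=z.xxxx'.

(0,0): Delta=2.2882 Bond=-278.7240
(1,0): Delta=0.0000 Bond=0.0000
(1,1): Delta=3.1951 Bond=-509.8506
V0=80.5203

Since d<R<u, set p* = (R−d)/(u−d) = 0.6341; price each node as the discounted p*-expectation of its children.
Terminal values V(2,·): V(2,0)=0.0000, V(2,1)=0.0000, V(2,2)=269.4277
  t=1,j=0: stock 141.3000 → up 185.1030 (V=0.0000), down 127.1700 (V=0.0000). Price 0.0000; hedge Δ=0.0000, bond B=0.0000.
  t=1,j=1: stock 205.6700 → up 269.4277 (V=269.4277), down 185.1030 (V=0.0000). Price 147.2902; hedge Δ=3.1951, bond B=-509.8506.
  t=0,j=0: stock 157.0000 → up 205.6700 (V=147.2902), down 141.3000 (V=0.0000). Price 80.5203; hedge Δ=2.2882, bond B=-278.7240.
The time-0 hedge costs 80.5203, which is the no-arbitrage price.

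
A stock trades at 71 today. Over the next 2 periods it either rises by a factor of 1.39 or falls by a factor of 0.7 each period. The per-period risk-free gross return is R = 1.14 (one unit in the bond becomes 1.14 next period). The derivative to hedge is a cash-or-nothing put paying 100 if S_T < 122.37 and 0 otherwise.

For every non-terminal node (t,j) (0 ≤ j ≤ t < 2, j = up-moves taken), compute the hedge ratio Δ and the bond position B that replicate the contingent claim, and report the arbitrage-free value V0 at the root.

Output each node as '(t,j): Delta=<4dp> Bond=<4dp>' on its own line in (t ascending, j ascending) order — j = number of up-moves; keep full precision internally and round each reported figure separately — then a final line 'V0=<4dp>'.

(0,0): Delta=-1.1418 Bond=126.7254
(1,0): Delta=0.0000 Bond=87.7193
(1,1): Delta=-1.4685 Bond=176.7099
V0=45.6573

No-arbitrage ⇒ martingale measure with p* = (R−d)/(u−d) = 0.6377.
Terminal payoffs: V(2,0)=100.0000, V(2,1)=100.0000, V(2,2)=0.0000
Node (1,0) S=49.7000: V=(p*·100.0000+(1−p*)·100.0000)/1.14=87.7193; Δ=(100.0000−100.0000)/(69.0830−34.7900)=0.0000; B=V−Δ·S=87.7193
Node (1,1) S=98.6900: V=(p*·0.0000+(1−p*)·100.0000)/1.14=31.7824; Δ=(0.0000−100.0000)/(137.1791−69.0830)=-1.4685; B=V−Δ·S=176.7099
Node (0,0) S=71.0000: V=(p*·31.7824+(1−p*)·87.7193)/1.14=45.6573; Δ=(31.7824−87.7193)/(98.6900−49.7000)=-1.1418; B=V−Δ·S=126.7254
Check: Δ(0,0)·S0 + B(0,0) = 45.6573 = V0.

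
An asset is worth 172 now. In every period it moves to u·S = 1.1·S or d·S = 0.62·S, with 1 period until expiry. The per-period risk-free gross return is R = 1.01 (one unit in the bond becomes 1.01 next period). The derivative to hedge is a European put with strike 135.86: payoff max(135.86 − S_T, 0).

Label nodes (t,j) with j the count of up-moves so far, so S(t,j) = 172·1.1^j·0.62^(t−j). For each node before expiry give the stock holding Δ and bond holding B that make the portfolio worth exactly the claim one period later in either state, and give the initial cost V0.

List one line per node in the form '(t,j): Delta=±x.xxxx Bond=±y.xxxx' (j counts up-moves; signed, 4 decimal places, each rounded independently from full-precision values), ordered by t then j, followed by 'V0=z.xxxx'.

(0,0): Delta=-0.3539 Bond=66.2995
V0=5.4245

No-arbitrage ⇒ martingale measure with p* = (R−d)/(u−d) = 0.8125.
Terminal values V(1,·): V(1,0)=29.2200, V(1,1)=0.0000
Node (0,0) S=172.0000: V=(p*·0.0000+(1−p*)·29.2200)/1.01=5.4245; Δ=(0.0000−29.2200)/(189.2000−106.6400)=-0.3539; B=V−Δ·S=66.2995
Root portfolio cost Δ·172+B reproduces V0=5.4245.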